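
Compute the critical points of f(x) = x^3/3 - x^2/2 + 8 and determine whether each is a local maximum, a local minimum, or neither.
f'(x) = x*(x - 1)

Solve f'(x) = 0:
  Factor: x^2 - x = x*(x - 1) = 0.
  ⇒ x = 0, 1

f''(x) = 2*x - 1
Second-derivative test at each critical point:
  f''(0) = -1 < 0 → local maximum
  f''(1) = 1 > 0 → local minimum

Critical points: x = 0 (local maximum); x = 1 (local minimum)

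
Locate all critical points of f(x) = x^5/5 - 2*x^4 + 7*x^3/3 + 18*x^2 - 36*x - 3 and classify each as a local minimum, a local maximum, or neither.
f'(x) = x^4 - 8*x^3 + 7*x^2 + 36*x - 36

Solve f'(x) = 0:
  Factor: x^4 - 8*x^3 + 7*x^2 + 36*x - 36 = (x - 6)*(x - 3)*(x - 1)*(x + 2) = 0.
  ⇒ x = -2, 1, 3, 6

f''(x) = 4*x^3 - 24*x^2 + 14*x + 36
Second-derivative test at each critical point:
  f''(-2) = -120 < 0 → local maximum
  f''(1) = 30 > 0 → local minimum
  f''(3) = -30 < 0 → local maximum
  f''(6) = 120 > 0 → local minimum

Critical points: x = -2 (local maximum); x = 1 (local minimum); x = 3 (local maximum); x = 6 (local minimum)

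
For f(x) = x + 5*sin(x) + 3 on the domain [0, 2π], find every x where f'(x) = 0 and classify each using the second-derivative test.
f'(x) = 5*cos(x) + 1

Solve f'(x) = 0 on [0, 2π]:
  f'(x) = 0 ⇔ cos(x) = -1/5, i.e. x = ±arccos(-1/5) + 2nπ; keep the solutions lying in [0, 2π].
  ⇒ x = acos(-1/5) ≈ 1.7722, -acos(-1/5) + 2*pi ≈ 4.5110

f''(x) = -5*sin(x)
Second-derivative test at each critical point:
  f''(1.7722) = -4.8990 < 0 → local maximum
  f''(4.5110) = 4.8990 > 0 → local minimum

Critical points: x = acos(-1/5) ≈ 1.7722 (local maximum); x = -acos(-1/5) + 2*pi ≈ 4.5110 (local minimum)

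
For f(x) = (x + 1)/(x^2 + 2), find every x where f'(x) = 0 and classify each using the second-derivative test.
f'(x) = (x^2 - 2*x*(x + 1) + 2)/(x^2 + 2)^2

Solve f'(x) = 0:
  f'(x) = -(x^2 + 2*x - 2)/(x^2 + 2)^2; the denominator is positive wherever f is defined, so f'(x) = 0 ⇔ -x^2 - 2*x + 2 = 0.
  x^2 + 2*x - 2 = 0 has no rational roots; quadratic formula: x = (-2 ± √12)/2.
  ⇒ x = -sqrt(3) - 1 ≈ -2.7321, -1 + sqrt(3) ≈ 0.7321

f''(x) = 2*(4*x^2*(x + 1) - (3*x + 1)*(x^2 + 2))/(x^2 + 2)^3
Second-derivative test at each critical point:
  f''(-2.7321) = 0.0387 > 0 → local minimum
  f''(0.7321) = -0.5387 < 0 → local maximum

Critical points: x = -sqrt(3) - 1 ≈ -2.7321 (local minimum); x = -1 + sqrt(3) ≈ 0.7321 (local maximum)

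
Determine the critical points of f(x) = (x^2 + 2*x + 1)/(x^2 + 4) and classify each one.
f'(x) = 2*(-x^2 + 3*x + 4)/(x^4 + 8*x^2 + 16)

Solve f'(x) = 0:
  f'(x) = -2*(x - 4)*(x + 1)/(x^2 + 4)^2; the denominator is positive wherever f is defined, so f'(x) = 0 ⇔ -2*x^2 + 6*x + 8 = 0.
  Factor: -2*x^2 + 6*x + 8 = -2*(x - 4)*(x + 1) = 0.
  ⇒ x = -1, 4

f''(x) = 2*(2*x^3 - 9*x^2 - 24*x + 12)/(x^6 + 12*x^4 + 48*x^2 + 64)
Second-derivative test at each critical point:
  f''(-1) = 2/5 > 0 → local minimum
  f''(4) = -1/40 < 0 → local maximum

Critical points: x = -1 (local minimum); x = 4 (local maximum)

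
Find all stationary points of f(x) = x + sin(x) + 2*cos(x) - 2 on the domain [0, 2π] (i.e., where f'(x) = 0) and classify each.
f'(x) = -2*sin(x) + cos(x) + 1

Solve f'(x) = 0 on [0, 2π]:
  f'(x) = 0 ⇔ -2*sin(x) + cos(x) = -1. Write the left side as R·cos(x + φ) with R = √(1² + 2²) = sqrt(5), cos φ = sqrt(5)/5, sin φ = 2*sqrt(5)/5; then cos(x + φ) = -sqrt(5)/5. Solve for x and keep the solutions lying in [0, 2π].
  ⇒ x = atan(4/3) ≈ 0.9273, pi ≈ 3.1416

f''(x) = -sin(x) - 2*cos(x)
Second-derivative test at each critical point:
  f''(0.9273) = -2 < 0 → local maximum
  f''(3.1416) = 2 > 0 → local minimum

Critical points: x = atan(4/3) ≈ 0.9273 (local maximum); x = pi ≈ 3.1416 (local minimum)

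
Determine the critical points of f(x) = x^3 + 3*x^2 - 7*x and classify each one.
f'(x) = 3*x^2 + 6*x - 7

Solve f'(x) = 0:
  3*x^2 + 6*x - 7 = 0 has no rational roots; quadratic formula: x = (-6 ± √120)/6.
  ⇒ x = -sqrt(30)/3 - 1 ≈ -2.8257, -1 + sqrt(30)/3 ≈ 0.8257

f''(x) = 6*x + 6
Second-derivative test at each critical point:
  f''(-2.8257) = -10.9545 < 0 → local maximum
  f''(0.8257) = 10.9545 > 0 → local minimum

Critical points: x = -sqrt(30)/3 - 1 ≈ -2.8257 (local maximum); x = -1 + sqrt(30)/3 ≈ 0.8257 (local minimum)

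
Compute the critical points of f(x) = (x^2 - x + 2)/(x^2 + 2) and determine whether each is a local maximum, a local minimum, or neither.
f'(x) = (x^2 - 2)/(x^4 + 4*x^2 + 4)

Solve f'(x) = 0:
  f'(x) = (x^2 - 2)/(x^2 + 2)^2; the denominator is positive wherever f is defined, so f'(x) = 0 ⇔ x^2 - 2 = 0.
  x^2 - 2 = 0 has no rational roots; quadratic formula: x = (0 ± √8)/2.
  ⇒ x = -sqrt(2) ≈ -1.4142, sqrt(2) ≈ 1.4142

f''(x) = 2*x*(6 - x^2)/(x^6 + 6*x^4 + 12*x^2 + 8)
Second-derivative test at each critical point:
  f''(-1.4142) = -0.1768 < 0 → local maximum
  f''(1.4142) = 0.1768 > 0 → local minimum

Critical points: x = -sqrt(2) ≈ -1.4142 (local maximum); x = sqrt(2) ≈ 1.4142 (local minimum)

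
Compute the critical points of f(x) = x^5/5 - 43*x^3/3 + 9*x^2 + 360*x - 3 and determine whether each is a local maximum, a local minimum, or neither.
f'(x) = x^4 - 43*x^2 + 18*x + 360

Solve f'(x) = 0:
  Factor: x^4 - 43*x^2 + 18*x + 360 = (x - 5)*(x - 4)*(x + 3)*(x + 6) = 0.
  ⇒ x = -6, -3, 4, 5

f''(x) = 4*x^3 - 86*x + 18
Second-derivative test at each critical point:
  f''(-6) = -330 < 0 → local maximum
  f''(-3) = 168 > 0 → local minimum
  f''(4) = -70 < 0 → local maximum
  f''(5) = 88 > 0 → local minimum

Critical points: x = -6 (local maximum); x = -3 (local minimum); x = 4 (local maximum); x = 5 (local minimum)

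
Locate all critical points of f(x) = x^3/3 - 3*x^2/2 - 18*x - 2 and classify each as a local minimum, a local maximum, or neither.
f'(x) = x^2 - 3*x - 18

Solve f'(x) = 0:
  Factor: x^2 - 3*x - 18 = (x - 6)*(x + 3) = 0.
  ⇒ x = -3, 6

f''(x) = 2*x - 3
Second-derivative test at each critical point:
  f''(-3) = -9 < 0 → local maximum
  f''(6) = 9 > 0 → local minimum

Critical points: x = -3 (local maximum); x = 6 (local minimum)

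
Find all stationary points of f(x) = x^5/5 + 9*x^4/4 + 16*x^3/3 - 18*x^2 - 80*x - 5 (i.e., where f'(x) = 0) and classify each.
f'(x) = x^4 + 9*x^3 + 16*x^2 - 36*x - 80

Solve f'(x) = 0:
  Factor: x^4 + 9*x^3 + 16*x^2 - 36*x - 80 = (x - 2)*(x + 2)*(x + 4)*(x + 5) = 0.
  ⇒ x = -5, -4, -2, 2

f''(x) = 4*x^3 + 27*x^2 + 32*x - 36
Second-derivative test at each critical point:
  f''(-5) = -21 < 0 → local maximum
  f''(-4) = 12 > 0 → local minimum
  f''(-2) = -24 < 0 → local maximum
  f''(2) = 168 > 0 → local minimum

Critical points: x = -5 (local maximum); x = -4 (local minimum); x = -2 (local maximum); x = 2 (local minimum)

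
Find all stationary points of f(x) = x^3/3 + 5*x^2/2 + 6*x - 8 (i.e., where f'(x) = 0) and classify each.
f'(x) = x^2 + 5*x + 6

Solve f'(x) = 0:
  Factor: x^2 + 5*x + 6 = (x + 2)*(x + 3) = 0.
  ⇒ x = -3, -2

f''(x) = 2*x + 5
Second-derivative test at each critical point:
  f''(-3) = -1 < 0 → local maximum
  f''(-2) = 1 > 0 → local minimum

Critical points: x = -3 (local maximum); x = -2 (local minimum)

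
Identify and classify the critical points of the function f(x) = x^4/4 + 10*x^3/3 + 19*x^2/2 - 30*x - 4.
f'(x) = x^3 + 10*x^2 + 19*x - 30

Solve f'(x) = 0:
  Factor: x^3 + 10*x^2 + 19*x - 30 = (x - 1)*(x + 5)*(x + 6) = 0.
  ⇒ x = -6, -5, 1

f''(x) = 3*x^2 + 20*x + 19
Second-derivative test at each critical point:
  f''(-6) = 7 > 0 → local minimum
  f''(-5) = -6 < 0 → local maximum
  f''(1) = 42 > 0 → local minimum

Critical points: x = -6 (local minimum); x = -5 (local maximum); x = 1 (local minimum)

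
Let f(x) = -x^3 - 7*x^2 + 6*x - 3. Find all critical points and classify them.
f'(x) = -3*x^2 - 14*x + 6

Solve f'(x) = 0:
  3*x^2 + 14*x - 6 = 0 has no rational roots; quadratic formula: x = (-14 ± √268)/6.
  ⇒ x = -sqrt(67)/3 - 7/3 ≈ -5.0618, -7/3 + sqrt(67)/3 ≈ 0.3951

f''(x) = -6*x - 14
Second-derivative test at each critical point:
  f''(-5.0618) = 16.3707 > 0 → local minimum
  f''(0.3951) = -16.3707 < 0 → local maximum

Critical points: x = -sqrt(67)/3 - 7/3 ≈ -5.0618 (local minimum); x = -7/3 + sqrt(67)/3 ≈ 0.3951 (local maximum)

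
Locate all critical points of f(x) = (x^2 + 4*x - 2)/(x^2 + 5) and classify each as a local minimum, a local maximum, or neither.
f'(x) = 2*(-2*x^2 + 7*x + 10)/(x^4 + 10*x^2 + 25)

Solve f'(x) = 0:
  f'(x) = -2*(2*x^2 - 7*x - 10)/(x^2 + 5)^2; the denominator is positive wherever f is defined, so f'(x) = 0 ⇔ -4*x^2 + 14*x + 20 = 0.
  Factor: -4*x^2 + 14*x + 20 = -2*(2*x^2 - 7*x - 10); 2*x^2 - 7*x - 10 = 0 has no rational roots; quadratic formula: x = (7 ± √129)/4.
  ⇒ x = 7/4 - sqrt(129)/4 ≈ -1.0895, 7/4 + sqrt(129)/4 ≈ 4.5895

f''(x) = 2*(4*x^3 - 21*x^2 - 60*x + 35)/(x^6 + 15*x^4 + 75*x^2 + 125)
Second-derivative test at each critical point:
  f''(-1.0895) = 0.5934 > 0 → local minimum
  f''(4.5895) = -0.0334 < 0 → local maximum

Critical points: x = 7/4 - sqrt(129)/4 ≈ -1.0895 (local minimum); x = 7/4 + sqrt(129)/4 ≈ 4.5895 (local maximum)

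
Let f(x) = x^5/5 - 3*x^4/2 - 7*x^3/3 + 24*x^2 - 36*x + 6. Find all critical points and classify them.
f'(x) = x^4 - 6*x^3 - 7*x^2 + 48*x - 36

Solve f'(x) = 0:
  Factor: x^4 - 6*x^3 - 7*x^2 + 48*x - 36 = (x - 6)*(x - 2)*(x - 1)*(x + 3) = 0.
  ⇒ x = -3, 1, 2, 6

f''(x) = 4*x^3 - 18*x^2 - 14*x + 48
Second-derivative test at each critical point:
  f''(-3) = -180 < 0 → local maximum
  f''(1) = 20 > 0 → local minimum
  f''(2) = -20 < 0 → local maximum
  f''(6) = 180 > 0 → local minimum

Critical points: x = -3 (local maximum); x = 1 (local minimum); x = 2 (local maximum); x = 6 (local minimum)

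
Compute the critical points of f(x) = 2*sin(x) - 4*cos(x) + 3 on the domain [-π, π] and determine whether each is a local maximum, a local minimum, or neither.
f'(x) = 4*sin(x) + 2*cos(x)

Solve f'(x) = 0 on [-π, π]:
  f'(x) = 0 ⇔ 2*cos(x) = -4*sin(x) ⇔ tan(x) = -1/2, i.e. x = arctan(-1/2) + nπ; keep the solutions lying in [-π, π].
  ⇒ x = -atan(1/2) ≈ -0.4636, pi - atan(1/2) ≈ 2.6779

f''(x) = -2*sin(x) + 4*cos(x)
Second-derivative test at each critical point:
  f''(-0.4636) = 4.4721 > 0 → local minimum
  f''(2.6779) = -4.4721 < 0 → local maximum

Critical points: x = -atan(1/2) ≈ -0.4636 (local minimum); x = pi - atan(1/2) ≈ 2.6779 (local maximum)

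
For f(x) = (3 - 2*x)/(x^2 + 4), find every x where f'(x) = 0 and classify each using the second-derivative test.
f'(x) = 2*(x^2 - 3*x - 4)/(x^4 + 8*x^2 + 16)

Solve f'(x) = 0:
  f'(x) = 2*(x - 4)*(x + 1)/(x^2 + 4)^2; the denominator is positive wherever f is defined, so f'(x) = 0 ⇔ 2*x^2 - 6*x - 8 = 0.
  Factor: 2*x^2 - 6*x - 8 = 2*(x - 4)*(x + 1) = 0.
  ⇒ x = -1, 4

f''(x) = 2*(4*x^2*(3 - 2*x) + 3*(2*x - 1)*(x^2 + 4))/(x^2 + 4)^3
Second-derivative test at each critical point:
  f''(-1) = -2/5 < 0 → local maximum
  f''(4) = 1/40 > 0 → local minimum

Critical points: x = -1 (local maximum); x = 4 (local minimum)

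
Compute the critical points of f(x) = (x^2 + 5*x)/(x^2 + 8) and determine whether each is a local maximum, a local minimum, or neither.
f'(x) = (-5*x^2 + 16*x + 40)/(x^4 + 16*x^2 + 64)

Solve f'(x) = 0:
  f'(x) = -(5*x^2 - 16*x - 40)/(x^2 + 8)^2; the denominator is positive wherever f is defined, so f'(x) = 0 ⇔ -5*x^2 + 16*x + 40 = 0.
  5*x^2 - 16*x - 40 = 0 has no rational roots; quadratic formula: x = (16 ± √1056)/10.
  ⇒ x = 8/5 - 2*sqrt(66)/5 ≈ -1.6496, 8/5 + 2*sqrt(66)/5 ≈ 4.8496

f''(x) = 2*(5*x^3 - 24*x^2 - 120*x + 64)/(x^6 + 24*x^4 + 192*x^2 + 512)
Second-derivative test at each critical point:
  f''(-1.6496) = 0.2827 > 0 → local minimum
  f''(4.8496) = -0.0327 < 0 → local maximum

Critical points: x = 8/5 - 2*sqrt(66)/5 ≈ -1.6496 (local minimum); x = 8/5 + 2*sqrt(66)/5 ≈ 4.8496 (local maximum)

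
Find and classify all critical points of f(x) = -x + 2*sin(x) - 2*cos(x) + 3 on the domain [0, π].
f'(x) = 2*sqrt(2)*sin(x + pi/4) - 1

Solve f'(x) = 0 on [0, π]:
  f'(x) = 0 ⇔ 2*sin(x) + 2*cos(x) = 1. Write the left side as R·cos(x + φ) with R = √(2² + (-2)²) = 2*sqrt(2), cos φ = sqrt(2)/2, sin φ = -sqrt(2)/2; then cos(x + φ) = sqrt(2)/4. Solve for x and keep the solutions lying in [0, π].
  ⇒ x = atan((1 + sqrt(7))/(1 - sqrt(7))) + pi ≈ 1.9948

f''(x) = 2*sqrt(2)*cos(x + pi/4)
Second-derivative test at each critical point:
  f''(1.9948) = -2.6458 < 0 → local maximum

Critical points: x = atan((1 + sqrt(7))/(1 - sqrt(7))) + pi ≈ 1.9948 (local maximum)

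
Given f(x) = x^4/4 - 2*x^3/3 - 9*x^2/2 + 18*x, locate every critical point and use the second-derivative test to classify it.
f'(x) = x^3 - 2*x^2 - 9*x + 18

Solve f'(x) = 0:
  Factor: x^3 - 2*x^2 - 9*x + 18 = (x - 3)*(x - 2)*(x + 3) = 0.
  ⇒ x = -3, 2, 3

f''(x) = 3*x^2 - 4*x - 9
Second-derivative test at each critical point:
  f''(-3) = 30 > 0 → local minimum
  f''(2) = -5 < 0 → local maximum
  f''(3) = 6 > 0 → local minimum

Critical points: x = -3 (local minimum); x = 2 (local maximum); x = 3 (local minimum)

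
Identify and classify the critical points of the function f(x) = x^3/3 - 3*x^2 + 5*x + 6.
f'(x) = x^2 - 6*x + 5

Solve f'(x) = 0:
  Factor: x^2 - 6*x + 5 = (x - 5)*(x - 1) = 0.
  ⇒ x = 1, 5

f''(x) = 2*x - 6
Second-derivative test at each critical point:
  f''(1) = -4 < 0 → local maximum
  f''(5) = 4 > 0 → local minimum

Critical points: x = 1 (local maximum); x = 5 (local minimum)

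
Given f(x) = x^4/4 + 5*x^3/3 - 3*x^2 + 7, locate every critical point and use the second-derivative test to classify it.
f'(x) = x*(x^2 + 5*x - 6)

Solve f'(x) = 0:
  Factor: x^3 + 5*x^2 - 6*x = x*(x - 1)*(x + 6) = 0.
  ⇒ x = -6, 0, 1

f''(x) = 3*x^2 + 10*x - 6
Second-derivative test at each critical point:
  f''(-6) = 42 > 0 → local minimum
  f''(0) = -6 < 0 → local maximum
  f''(1) = 7 > 0 → local minimum

Critical points: x = -6 (local minimum); x = 0 (local maximum); x = 1 (local minimum)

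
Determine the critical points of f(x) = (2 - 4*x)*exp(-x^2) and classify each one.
f'(x) = 4*(x*(2*x - 1) - 1)*exp(-x^2)

Solve f'(x) = 0:
  f'(x) = (8*x^2 - 4*x - 4)·exp(-x^2) and exp(-x^2) > 0 for every x, so f'(x) = 0 ⇔ 8*x^2 - 4*x - 4 = 0.
  Factor: 8*x^2 - 4*x - 4 = 4*(x - 1)*(2*x + 1) = 0.
  ⇒ x = -1/2, 1

f''(x) = 4*(2*x^2*(1 - 2*x) + 6*x - 1)*exp(-x^2)
Second-derivative test at each critical point:
  f''(-1/2) = -9.3456 < 0 → local maximum
  f''(1) = 4.4146 > 0 → local minimum

Critical points: x = -1/2 (local maximum); x = 1 (local minimum)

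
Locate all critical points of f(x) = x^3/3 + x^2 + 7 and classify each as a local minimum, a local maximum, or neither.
f'(x) = x*(x + 2)

Solve f'(x) = 0:
  Factor: x^2 + 2*x = x*(x + 2) = 0.
  ⇒ x = -2, 0

f''(x) = 2*x + 2
Second-derivative test at each critical point:
  f''(-2) = -2 < 0 → local maximum
  f''(0) = 2 > 0 → local minimum

Critical points: x = -2 (local maximum); x = 0 (local minimum)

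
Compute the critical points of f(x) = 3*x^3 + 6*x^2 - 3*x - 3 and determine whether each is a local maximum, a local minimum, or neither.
f'(x) = 9*x^2 + 12*x - 3

Solve f'(x) = 0:
  Factor: 9*x^2 + 12*x - 3 = 3*(3*x^2 + 4*x - 1); 3*x^2 + 4*x - 1 = 0 has no rational roots; quadratic formula: x = (-4 ± √28)/6.
  ⇒ x = -sqrt(7)/3 - 2/3 ≈ -1.5486, -2/3 + sqrt(7)/3 ≈ 0.2153

f''(x) = 18*x + 12
Second-derivative test at each critical point:
  f''(-1.5486) = -15.8745 < 0 → local maximum
  f''(0.2153) = 15.8745 > 0 → local minimum

Critical points: x = -sqrt(7)/3 - 2/3 ≈ -1.5486 (local maximum); x = -2/3 + sqrt(7)/3 ≈ 0.2153 (local minimum)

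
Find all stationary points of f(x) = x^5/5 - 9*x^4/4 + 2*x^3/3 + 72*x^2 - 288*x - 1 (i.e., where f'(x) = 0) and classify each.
f'(x) = x^4 - 9*x^3 + 2*x^2 + 144*x - 288

Solve f'(x) = 0:
  Factor: x^4 - 9*x^3 + 2*x^2 + 144*x - 288 = (x - 6)*(x - 4)*(x - 3)*(x + 4) = 0.
  ⇒ x = -4, 3, 4, 6

f''(x) = 4*x^3 - 27*x^2 + 4*x + 144
Second-derivative test at each critical point:
  f''(-4) = -560 < 0 → local maximum
  f''(3) = 21 > 0 → local minimum
  f''(4) = -16 < 0 → local maximum
  f''(6) = 60 > 0 → local minimum

Critical points: x = -4 (local maximum); x = 3 (local minimum); x = 4 (local maximum); x = 6 (local minimum)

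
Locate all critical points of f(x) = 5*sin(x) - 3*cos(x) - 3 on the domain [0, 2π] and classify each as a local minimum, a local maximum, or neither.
f'(x) = 3*sin(x) + 5*cos(x)

Solve f'(x) = 0 on [0, 2π]:
  f'(x) = 0 ⇔ 5*cos(x) = -3*sin(x) ⇔ tan(x) = -5/3, i.e. x = arctan(-5/3) + nπ; keep the solutions lying in [0, 2π].
  ⇒ x = pi - atan(5/3) ≈ 2.1112, -atan(5/3) + 2*pi ≈ 5.2528

f''(x) = -5*sin(x) + 3*cos(x)
Second-derivative test at each critical point:
  f''(2.1112) = -5.8310 < 0 → local maximum
  f''(5.2528) = 5.8310 > 0 → local minimum

Critical points: x = pi - atan(5/3) ≈ 2.1112 (local maximum); x = -atan(5/3) + 2*pi ≈ 5.2528 (local minimum)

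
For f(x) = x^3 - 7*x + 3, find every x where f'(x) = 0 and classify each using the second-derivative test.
f'(x) = 3*x^2 - 7

Solve f'(x) = 0:
  3*x^2 - 7 = 0 has no rational roots; quadratic formula: x = (0 ± √84)/6.
  ⇒ x = -sqrt(21)/3 ≈ -1.5275, sqrt(21)/3 ≈ 1.5275

f''(x) = 6*x
Second-derivative test at each critical point:
  f''(-1.5275) = -9.1652 < 0 → local maximum
  f''(1.5275) = 9.1652 > 0 → local minimum

Critical points: x = -sqrt(21)/3 ≈ -1.5275 (local maximum); x = sqrt(21)/3 ≈ 1.5275 (local minimum)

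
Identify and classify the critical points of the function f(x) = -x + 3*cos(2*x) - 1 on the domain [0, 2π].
f'(x) = -6*sin(2*x) - 1

Solve f'(x) = 0 on [0, 2π]:
  f'(x) = 0 ⇔ sin(2*x) = -1/6, i.e. 2*x = arcsin(-1/6) + 2nπ or 2*x = π − arcsin(-1/6) + 2nπ; keep the solutions lying in [0, 2π].
  ⇒ x = asin(1/6)/2 + pi/2 ≈ 1.6545, pi - asin(1/6)/2 ≈ 3.0579, asin(1/6)/2 + 3*pi/2 ≈ 4.7961, -asin(1/6)/2 + 2*pi ≈ 6.1995

f''(x) = -12*cos(2*x)
Second-derivative test at each critical point:
  f''(1.6545) = 11.8322 > 0 → local minimum
  f''(3.0579) = -11.8322 < 0 → local maximum
  f''(4.7961) = 11.8322 > 0 → local minimum
  f''(6.1995) = -11.8322 < 0 → local maximum

Critical points: x = asin(1/6)/2 + pi/2 ≈ 1.6545 (local minimum); x = pi - asin(1/6)/2 ≈ 3.0579 (local maximum); x = asin(1/6)/2 + 3*pi/2 ≈ 4.7961 (local minimum); x = -asin(1/6)/2 + 2*pi ≈ 6.1995 (local maximum)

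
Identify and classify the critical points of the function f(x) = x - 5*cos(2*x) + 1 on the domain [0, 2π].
f'(x) = 10*sin(2*x) + 1

Solve f'(x) = 0 on [0, 2π]:
  f'(x) = 0 ⇔ sin(2*x) = -1/10, i.e. 2*x = arcsin(-1/10) + 2nπ or 2*x = π − arcsin(-1/10) + 2nπ; keep the solutions lying in [0, 2π].
  ⇒ x = asin(1/10)/2 + pi/2 ≈ 1.6209, pi - asin(1/10)/2 ≈ 3.0915, asin(1/10)/2 + 3*pi/2 ≈ 4.7625, -asin(1/10)/2 + 2*pi ≈ 6.2331

f''(x) = 20*cos(2*x)
Second-derivative test at each critical point:
  f''(1.6209) = -19.8997 < 0 → local maximum
  f''(3.0915) = 19.8997 > 0 → local minimum
  f''(4.7625) = -19.8997 < 0 → local maximum
  f''(6.2331) = 19.8997 > 0 → local minimum

Critical points: x = asin(1/10)/2 + pi/2 ≈ 1.6209 (local maximum); x = pi - asin(1/10)/2 ≈ 3.0915 (local minimum); x = asin(1/10)/2 + 3*pi/2 ≈ 4.7625 (local maximum); x = -asin(1/10)/2 + 2*pi ≈ 6.2331 (local minimum)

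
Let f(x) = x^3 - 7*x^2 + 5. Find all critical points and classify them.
f'(x) = x*(3*x - 14)

Solve f'(x) = 0:
  Factor: 3*x^2 - 14*x = x*(3*x - 14) = 0.
  ⇒ x = 0, 14/3

f''(x) = 6*x - 14
Second-derivative test at each critical point:
  f''(0) = -14 < 0 → local maximum
  f''(14/3) = 14 > 0 → local minimum

Critical points: x = 0 (local maximum); x = 14/3 (local minimum)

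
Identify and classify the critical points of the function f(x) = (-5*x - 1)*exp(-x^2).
f'(x) = (2*x*(5*x + 1) - 5)*exp(-x^2)

Solve f'(x) = 0:
  f'(x) = (10*x^2 + 2*x - 5)·exp(-x^2) and exp(-x^2) > 0 for every x, so f'(x) = 0 ⇔ 10*x^2 + 2*x - 5 = 0.
  10*x^2 + 2*x - 5 = 0 has no rational roots; quadratic formula: x = (-2 ± √204)/20.
  ⇒ x = -sqrt(51)/10 - 1/10 ≈ -0.8141, -1/10 + sqrt(51)/10 ≈ 0.6141

f''(x) = 2*(-10*x^3 - 2*x^2 + 15*x + 1)*exp(-x^2)
Second-derivative test at each critical point:
  f''(-0.8141) = -7.3613 < 0 → local maximum
  f''(0.6141) = 9.7952 > 0 → local minimum

Critical points: x = -sqrt(51)/10 - 1/10 ≈ -0.8141 (local maximum); x = -1/10 + sqrt(51)/10 ≈ 0.6141 (local minimum)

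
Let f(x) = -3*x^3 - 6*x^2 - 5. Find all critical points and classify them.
f'(x) = 3*x*(-3*x - 4)

Solve f'(x) = 0:
  Factor: -9*x^2 - 12*x = -3*x*(3*x + 4) = 0.
  ⇒ x = -4/3, 0

f''(x) = -18*x - 12
Second-derivative test at each critical point:
  f''(-4/3) = 12 > 0 → local minimum
  f''(0) = -12 < 0 → local maximum

Critical points: x = -4/3 (local minimum); x = 0 (local maximum)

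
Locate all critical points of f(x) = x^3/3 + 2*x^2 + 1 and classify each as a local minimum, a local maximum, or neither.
f'(x) = x*(x + 4)

Solve f'(x) = 0:
  Factor: x^2 + 4*x = x*(x + 4) = 0.
  ⇒ x = -4, 0

f''(x) = 2*x + 4
Second-derivative test at each critical point:
  f''(-4) = -4 < 0 → local maximum
  f''(0) = 4 > 0 → local minimum

Critical points: x = -4 (local maximum); x = 0 (local minimum)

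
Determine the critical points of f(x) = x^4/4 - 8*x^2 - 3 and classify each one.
f'(x) = x*(x^2 - 16)

Solve f'(x) = 0:
  Factor: x^3 - 16*x = x*(x - 4)*(x + 4) = 0.
  ⇒ x = -4, 0, 4

f''(x) = 3*x^2 - 16
Second-derivative test at each critical point:
  f''(-4) = 32 > 0 → local minimum
  f''(0) = -16 < 0 → local maximum
  f''(4) = 32 > 0 → local minimum

Critical points: x = -4 (local minimum); x = 0 (local maximum); x = 4 (local minimum)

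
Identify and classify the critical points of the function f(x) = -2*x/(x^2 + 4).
f'(x) = 2*(x^2 - 4)/(x^2 + 4)^2

Solve f'(x) = 0:
  f'(x) = 2*(x - 2)*(x + 2)/(x^2 + 4)^2; the denominator is positive wherever f is defined, so f'(x) = 0 ⇔ 2*x^2 - 8 = 0.
  Factor: 2*x^2 - 8 = 2*(x - 2)*(x + 2) = 0.
  ⇒ x = -2, 2

f''(x) = 4*x*(12 - x^2)/(x^2 + 4)^3
Second-derivative test at each critical point:
  f''(-2) = -1/8 < 0 → local maximum
  f''(2) = 1/8 > 0 → local minimum

Critical points: x = -2 (local maximum); x = 2 (local minimum)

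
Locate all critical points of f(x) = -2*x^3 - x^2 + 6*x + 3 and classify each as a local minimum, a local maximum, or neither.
f'(x) = -6*x^2 - 2*x + 6

Solve f'(x) = 0:
  Factor: -6*x^2 - 2*x + 6 = -2*(3*x^2 + x - 3); 3*x^2 + x - 3 = 0 has no rational roots; quadratic formula: x = (-1 ± √37)/6.
  ⇒ x = -sqrt(37)/6 - 1/6 ≈ -1.1805, -1/6 + sqrt(37)/6 ≈ 0.8471

f''(x) = -12*x - 2
Second-derivative test at each critical point:
  f''(-1.1805) = 12.1655 > 0 → local minimum
  f''(0.8471) = -12.1655 < 0 → local maximum

Critical points: x = -sqrt(37)/6 - 1/6 ≈ -1.1805 (local minimum); x = -1/6 + sqrt(37)/6 ≈ 0.8471 (local maximum)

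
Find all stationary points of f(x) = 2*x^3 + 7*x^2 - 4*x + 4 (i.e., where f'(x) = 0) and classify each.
f'(x) = 6*x^2 + 14*x - 4

Solve f'(x) = 0:
  Factor: 6*x^2 + 14*x - 4 = 2*(3*x^2 + 7*x - 2); 3*x^2 + 7*x - 2 = 0 has no rational roots; quadratic formula: x = (-7 ± √73)/6.
  ⇒ x = -sqrt(73)/6 - 7/6 ≈ -2.5907, -7/6 + sqrt(73)/6 ≈ 0.2573

f''(x) = 12*x + 14
Second-derivative test at each critical point:
  f''(-2.5907) = -17.0880 < 0 → local maximum
  f''(0.2573) = 17.0880 > 0 → local minimum

Critical points: x = -sqrt(73)/6 - 7/6 ≈ -2.5907 (local maximum); x = -7/6 + sqrt(73)/6 ≈ 0.2573 (local minimum)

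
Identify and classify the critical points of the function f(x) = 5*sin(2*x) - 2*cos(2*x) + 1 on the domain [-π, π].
f'(x) = 4*sin(2*x) + 10*cos(2*x)

Solve f'(x) = 0 on [-π, π]:
  f'(x) = 0 ⇔ 5*cos(2*x) = -2*sin(2*x) ⇔ tan(2*x) = -5/2, i.e. 2*x = arctan(-5/2) + nπ; keep the solutions lying in [-π, π].
  ⇒ x = -pi/2 - atan(5/2)/2 ≈ -2.1659, -atan(5/2)/2 ≈ -0.5951, -atan(5/2)/2 + pi/2 ≈ 0.9757, pi - atan(5/2)/2 ≈ 2.5464

f''(x) = -20*sin(2*x) + 8*cos(2*x)
Second-derivative test at each critical point:
  f''(-2.1659) = -21.5407 < 0 → local maximum
  f''(-0.5951) = 21.5407 > 0 → local minimum
  f''(0.9757) = -21.5407 < 0 → local maximum
  f''(2.5464) = 21.5407 > 0 → local minimum

Critical points: x = -pi/2 - atan(5/2)/2 ≈ -2.1659 (local maximum); x = -atan(5/2)/2 ≈ -0.5951 (local minimum); x = -atan(5/2)/2 + pi/2 ≈ 0.9757 (local maximum); x = pi - atan(5/2)/2 ≈ 2.5464 (local minimum)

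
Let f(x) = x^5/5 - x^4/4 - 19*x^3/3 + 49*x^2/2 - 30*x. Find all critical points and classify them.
f'(x) = x^4 - x^3 - 19*x^2 + 49*x - 30

Solve f'(x) = 0:
  Factor: x^4 - x^3 - 19*x^2 + 49*x - 30 = (x - 3)*(x - 2)*(x - 1)*(x + 5) = 0.
  ⇒ x = -5, 1, 2, 3

f''(x) = 4*x^3 - 3*x^2 - 38*x + 49
Second-derivative test at each critical point:
  f''(-5) = -336 < 0 → local maximum
  f''(1) = 12 > 0 → local minimum
  f''(2) = -7 < 0 → local maximum
  f''(3) = 16 > 0 → local minimum

Critical points: x = -5 (local maximum); x = 1 (local minimum); x = 2 (local maximum); x = 3 (local minimum)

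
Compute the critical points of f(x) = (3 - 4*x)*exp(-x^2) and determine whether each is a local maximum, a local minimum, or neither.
f'(x) = 2*(x*(4*x - 3) - 2)*exp(-x^2)

Solve f'(x) = 0:
  f'(x) = (8*x^2 - 6*x - 4)·exp(-x^2) and exp(-x^2) > 0 for every x, so f'(x) = 0 ⇔ 8*x^2 - 6*x - 4 = 0.
  Factor: 8*x^2 - 6*x - 4 = 2*(4*x^2 - 3*x - 2); 4*x^2 - 3*x - 2 = 0 has no rational roots; quadratic formula: x = (3 ± √41)/8.
  ⇒ x = 3/8 - sqrt(41)/8 ≈ -0.4254, 3/8 + sqrt(41)/8 ≈ 1.1754

f''(x) = 2*(2*x^2*(3 - 4*x) + 12*x - 3)*exp(-x^2)
Second-derivative test at each critical point:
  f''(-0.4254) = -10.6864 < 0 → local maximum
  f''(1.1754) = 3.2168 > 0 → local minimum

Critical points: x = 3/8 - sqrt(41)/8 ≈ -0.4254 (local maximum); x = 3/8 + sqrt(41)/8 ≈ 1.1754 (local minimum)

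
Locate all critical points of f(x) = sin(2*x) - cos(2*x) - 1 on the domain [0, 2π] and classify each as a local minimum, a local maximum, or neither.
f'(x) = 2*sqrt(2)*sin(2*x + pi/4)

Solve f'(x) = 0 on [0, 2π]:
  f'(x) = 0 ⇔ cos(2*x) = -sin(2*x) ⇔ tan(2*x) = -1, i.e. 2*x = arctan(-1) + nπ; keep the solutions lying in [0, 2π].
  ⇒ x = 3*pi/8 ≈ 1.1781, 7*pi/8 ≈ 2.7489, 11*pi/8 ≈ 4.3197, 15*pi/8 ≈ 5.8905

f''(x) = 4*sqrt(2)*cos(2*x + pi/4)
Second-derivative test at each critical point:
  f''(1.1781) = -5.6569 < 0 → local maximum
  f''(2.7489) = 5.6569 > 0 → local minimum
  f''(4.3197) = -5.6569 < 0 → local maximum
  f''(5.8905) = 5.6569 > 0 → local minimum

Critical points: x = 3*pi/8 ≈ 1.1781 (local maximum); x = 7*pi/8 ≈ 2.7489 (local minimum); x = 11*pi/8 ≈ 4.3197 (local maximum); x = 15*pi/8 ≈ 5.8905 (local minimum)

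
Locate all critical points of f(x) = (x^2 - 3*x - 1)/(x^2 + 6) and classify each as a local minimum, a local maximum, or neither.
f'(x) = (3*x^2 + 14*x - 18)/(x^4 + 12*x^2 + 36)

Solve f'(x) = 0:
  f'(x) = (3*x^2 + 14*x - 18)/(x^2 + 6)^2; the denominator is positive wherever f is defined, so f'(x) = 0 ⇔ 3*x^2 + 14*x - 18 = 0.
  3*x^2 + 14*x - 18 = 0 has no rational roots; quadratic formula: x = (-14 ± √412)/6.
  ⇒ x = -sqrt(103)/3 - 7/3 ≈ -5.7163, -7/3 + sqrt(103)/3 ≈ 1.0496

f''(x) = 6*(-x^3 - 7*x^2 + 18*x + 14)/(x^6 + 18*x^4 + 108*x^2 + 216)
Second-derivative test at each critical point:
  f''(-5.7163) = -0.0136 < 0 → local maximum
  f''(1.0496) = 0.4025 > 0 → local minimum

Critical points: x = -sqrt(103)/3 - 7/3 ≈ -5.7163 (local maximum); x = -7/3 + sqrt(103)/3 ≈ 1.0496 (local minimum)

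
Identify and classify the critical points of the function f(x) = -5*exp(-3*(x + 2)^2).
f'(x) = 30*(x + 2)*exp(-3*(x + 2)^2)

Solve f'(x) = 0:
  f'(x) = (30*x + 60)·exp(-3*(x + 2)^2) and exp(-3*(x + 2)^2) > 0 for every x, so f'(x) = 0 ⇔ 30*x + 60 = 0.
  Factor: 30*x + 60 = 30*(x + 2) = 0.
  ⇒ x = -2

f''(x) = 30*(1 - 6*(x + 2)^2)*exp(-3*(x + 2)^2)
Second-derivative test at each critical point:
  f''(-2) = 30 > 0 → local minimum

Critical points: x = -2 (local minimum)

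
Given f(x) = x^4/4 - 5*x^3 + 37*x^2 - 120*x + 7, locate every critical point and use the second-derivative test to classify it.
f'(x) = x^3 - 15*x^2 + 74*x - 120

Solve f'(x) = 0:
  Factor: x^3 - 15*x^2 + 74*x - 120 = (x - 6)*(x - 5)*(x - 4) = 0.
  ⇒ x = 4, 5, 6

f''(x) = 3*x^2 - 30*x + 74
Second-derivative test at each critical point:
  f''(4) = 2 > 0 → local minimum
  f''(5) = -1 < 0 → local maximum
  f''(6) = 2 > 0 → local minimum

Critical points: x = 4 (local minimum); x = 5 (local maximum); x = 6 (local minimum)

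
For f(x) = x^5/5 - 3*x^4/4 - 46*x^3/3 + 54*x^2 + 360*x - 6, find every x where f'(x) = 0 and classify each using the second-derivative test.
f'(x) = x^4 - 3*x^3 - 46*x^2 + 108*x + 360

Solve f'(x) = 0:
  Factor: x^4 - 3*x^3 - 46*x^2 + 108*x + 360 = (x - 6)*(x - 5)*(x + 2)*(x + 6) = 0.
  ⇒ x = -6, -2, 5, 6

f''(x) = 4*x^3 - 9*x^2 - 92*x + 108
Second-derivative test at each critical point:
  f''(-6) = -528 < 0 → local maximum
  f''(-2) = 224 > 0 → local minimum
  f''(5) = -77 < 0 → local maximum
  f''(6) = 96 > 0 → local minimum

Critical points: x = -6 (local maximum); x = -2 (local minimum); x = 5 (local maximum); x = 6 (local minimum)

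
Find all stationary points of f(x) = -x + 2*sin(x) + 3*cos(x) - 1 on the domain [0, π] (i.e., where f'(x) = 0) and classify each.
f'(x) = -3*sin(x) + 2*cos(x) - 1

Solve f'(x) = 0 on [0, π]:
  f'(x) = 0 ⇔ -3*sin(x) + 2*cos(x) = 1. Write the left side as R·cos(x + φ) with R = √(2² + 3²) = sqrt(13), cos φ = 2*sqrt(13)/13, sin φ = 3*sqrt(13)/13; then cos(x + φ) = sqrt(13)/13. Solve for x and keep the solutions lying in [0, π].
  ⇒ x = atan((-3 + 4*sqrt(3))/(2 + 6*sqrt(3))) ≈ 0.3070

f''(x) = -2*sin(x) - 3*cos(x)
Second-derivative test at each critical point:
  f''(0.3070) = -3.4641 < 0 → local maximum

Critical points: x = atan((-3 + 4*sqrt(3))/(2 + 6*sqrt(3))) ≈ 0.3070 (local maximum)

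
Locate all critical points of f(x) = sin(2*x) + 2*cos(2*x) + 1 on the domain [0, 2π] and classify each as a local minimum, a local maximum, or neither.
f'(x) = -4*sin(2*x) + 2*cos(2*x)

Solve f'(x) = 0 on [0, 2π]:
  f'(x) = 0 ⇔ cos(2*x) = 2*sin(2*x) ⇔ tan(2*x) = 1/2, i.e. 2*x = arctan(1/2) + nπ; keep the solutions lying in [0, 2π].
  ⇒ x = atan(1/2)/2 ≈ 0.2318, atan(1/2)/2 + pi/2 ≈ 1.8026, atan(1/2)/2 + pi ≈ 3.3734, atan(1/2)/2 + 3*pi/2 ≈ 4.9442

f''(x) = -4*sin(2*x) - 8*cos(2*x)
Second-derivative test at each critical point:
  f''(0.2318) = -8.9443 < 0 → local maximum
  f''(1.8026) = 8.9443 > 0 → local minimum
  f''(3.3734) = -8.9443 < 0 → local maximum
  f''(4.9442) = 8.9443 > 0 → local minimum

Critical points: x = atan(1/2)/2 ≈ 0.2318 (local maximum); x = atan(1/2)/2 + pi/2 ≈ 1.8026 (local minimum); x = atan(1/2)/2 + pi ≈ 3.3734 (local maximum); x = atan(1/2)/2 + 3*pi/2 ≈ 4.9442 (local minimum)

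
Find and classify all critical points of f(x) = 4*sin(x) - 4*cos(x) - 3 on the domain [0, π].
f'(x) = 4*sqrt(2)*sin(x + pi/4)

Solve f'(x) = 0 on [0, π]:
  f'(x) = 0 ⇔ 4*cos(x) = -4*sin(x) ⇔ tan(x) = -1, i.e. x = arctan(-1) + nπ; keep the solutions lying in [0, π].
  ⇒ x = 3*pi/4 ≈ 2.3562

f''(x) = 4*sqrt(2)*cos(x + pi/4)
Second-derivative test at each critical point:
  f''(2.3562) = -5.6569 < 0 → local maximum

Critical points: x = 3*pi/4 ≈ 2.3562 (local maximum)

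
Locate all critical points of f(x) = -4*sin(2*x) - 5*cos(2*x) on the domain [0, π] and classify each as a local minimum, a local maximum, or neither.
f'(x) = 10*sin(2*x) - 8*cos(2*x)

Solve f'(x) = 0 on [0, π]:
  f'(x) = 0 ⇔ -4*cos(2*x) = -5*sin(2*x) ⇔ tan(2*x) = 4/5, i.e. 2*x = arctan(4/5) + nπ; keep the solutions lying in [0, π].
  ⇒ x = atan(4/5)/2 ≈ 0.3374, atan(4/5)/2 + pi/2 ≈ 1.9082

f''(x) = 16*sin(2*x) + 20*cos(2*x)
Second-derivative test at each critical point:
  f''(0.3374) = 25.6125 > 0 → local minimum
  f''(1.9082) = -25.6125 < 0 → local maximum

Critical points: x = atan(4/5)/2 ≈ 0.3374 (local minimum); x = atan(4/5)/2 + pi/2 ≈ 1.9082 (local maximum)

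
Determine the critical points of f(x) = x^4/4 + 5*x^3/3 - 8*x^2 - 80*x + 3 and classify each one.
f'(x) = x^3 + 5*x^2 - 16*x - 80

Solve f'(x) = 0:
  Factor: x^3 + 5*x^2 - 16*x - 80 = (x - 4)*(x + 4)*(x + 5) = 0.
  ⇒ x = -5, -4, 4

f''(x) = 3*x^2 + 10*x - 16
Second-derivative test at each critical point:
  f''(-5) = 9 > 0 → local minimum
  f''(-4) = -8 < 0 → local maximum
  f''(4) = 72 > 0 → local minimum

Critical points: x = -5 (local minimum); x = -4 (local maximum); x = 4 (local minimum)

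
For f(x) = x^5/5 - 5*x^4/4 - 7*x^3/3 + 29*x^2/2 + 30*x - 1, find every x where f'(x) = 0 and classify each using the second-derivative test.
f'(x) = x^4 - 5*x^3 - 7*x^2 + 29*x + 30

Solve f'(x) = 0:
  Factor: x^4 - 5*x^3 - 7*x^2 + 29*x + 30 = (x - 5)*(x - 3)*(x + 1)*(x + 2) = 0.
  ⇒ x = -2, -1, 3, 5

f''(x) = 4*x^3 - 15*x^2 - 14*x + 29
Second-derivative test at each critical point:
  f''(-2) = -35 < 0 → local maximum
  f''(-1) = 24 > 0 → local minimum
  f''(3) = -40 < 0 → local maximum
  f''(5) = 84 > 0 → local minimum

Critical points: x = -2 (local maximum); x = -1 (local minimum); x = 3 (local maximum); x = 5 (local minimum)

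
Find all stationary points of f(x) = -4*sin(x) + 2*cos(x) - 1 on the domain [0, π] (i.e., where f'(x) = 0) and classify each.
f'(x) = -2*sin(x) - 4*cos(x)

Solve f'(x) = 0 on [0, π]:
  f'(x) = 0 ⇔ -4*cos(x) = 2*sin(x) ⇔ tan(x) = -2, i.e. x = arctan(-2) + nπ; keep the solutions lying in [0, π].
  ⇒ x = pi - atan(2) ≈ 2.0344

f''(x) = 4*sin(x) - 2*cos(x)
Second-derivative test at each critical point:
  f''(2.0344) = 4.4721 > 0 → local minimum

Critical points: x = pi - atan(2) ≈ 2.0344 (local minimum)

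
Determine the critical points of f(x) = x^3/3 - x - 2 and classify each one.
f'(x) = x^2 - 1

Solve f'(x) = 0:
  Factor: x^2 - 1 = (x - 1)*(x + 1) = 0.
  ⇒ x = -1, 1

f''(x) = 2*x
Second-derivative test at each critical point:
  f''(-1) = -2 < 0 → local maximum
  f''(1) = 2 > 0 → local minimum

Critical points: x = -1 (local maximum); x = 1 (local minimum)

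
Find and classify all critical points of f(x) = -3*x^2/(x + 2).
f'(x) = 3*x*(-x - 4)/(x + 2)^2

Solve f'(x) = 0:
  f'(x) = -3*x*(x + 4)/(x + 2)^2; the denominator is positive wherever f is defined, so f'(x) = 0 ⇔ -3*x^2 - 12*x = 0.
  Factor: -3*x^2 - 12*x = -3*x*(x + 4) = 0.
  ⇒ x = -4, 0

f''(x) = -24/(x^3 + 6*x^2 + 12*x + 8)
Second-derivative test at each critical point:
  f''(-4) = 3 > 0 → local minimum
  f''(0) = -3 < 0 → local maximum

Critical points: x = -4 (local minimum); x = 0 (local maximum)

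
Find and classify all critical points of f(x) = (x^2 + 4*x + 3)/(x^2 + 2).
f'(x) = 2*(-2*x^2 - x + 4)/(x^4 + 4*x^2 + 4)

Solve f'(x) = 0:
  f'(x) = -2*(2*x^2 + x - 4)/(x^2 + 2)^2; the denominator is positive wherever f is defined, so f'(x) = 0 ⇔ -4*x^2 - 2*x + 8 = 0.
  Factor: -4*x^2 - 2*x + 8 = -2*(2*x^2 + x - 4); 2*x^2 + x - 4 = 0 has no rational roots; quadratic formula: x = (-1 ± √33)/4.
  ⇒ x = -sqrt(33)/4 - 1/4 ≈ -1.6861, -1/4 + sqrt(33)/4 ≈ 1.1861

f''(x) = 2*(4*x^3 + 3*x^2 - 24*x - 2)/(x^6 + 6*x^4 + 12*x^2 + 8)
Second-derivative test at each critical point:
  f''(-1.6861) = 0.4898 > 0 → local minimum
  f''(1.1861) = -0.9898 < 0 → local maximum

Critical points: x = -sqrt(33)/4 - 1/4 ≈ -1.6861 (local minimum); x = -1/4 + sqrt(33)/4 ≈ 1.1861 (local maximum)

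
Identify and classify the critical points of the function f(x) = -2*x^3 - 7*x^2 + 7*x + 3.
f'(x) = -6*x^2 - 14*x + 7

Solve f'(x) = 0:
  6*x^2 + 14*x - 7 = 0 has no rational roots; quadratic formula: x = (-14 ± √364)/12.
  ⇒ x = -sqrt(91)/6 - 7/6 ≈ -2.7566, -7/6 + sqrt(91)/6 ≈ 0.4232

f''(x) = -12*x - 14
Second-derivative test at each critical point:
  f''(-2.7566) = 19.0788 > 0 → local minimum
  f''(0.4232) = -19.0788 < 0 → local maximum

Critical points: x = -sqrt(91)/6 - 7/6 ≈ -2.7566 (local minimum); x = -7/6 + sqrt(91)/6 ≈ 0.4232 (local maximum)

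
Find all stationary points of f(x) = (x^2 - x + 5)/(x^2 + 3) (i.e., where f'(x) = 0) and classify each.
f'(x) = (x^2 - 4*x - 3)/(x^4 + 6*x^2 + 9)

Solve f'(x) = 0:
  f'(x) = (x^2 - 4*x - 3)/(x^2 + 3)^2; the denominator is positive wherever f is defined, so f'(x) = 0 ⇔ x^2 - 4*x - 3 = 0.
  x^2 - 4*x - 3 = 0 has no rational roots; quadratic formula: x = (4 ± √28)/2.
  ⇒ x = 2 - sqrt(7) ≈ -0.6458, 2 + sqrt(7) ≈ 4.6458

f''(x) = 2*(-x^3 + 6*x^2 + 9*x - 6)/(x^6 + 9*x^4 + 27*x^2 + 27)
Second-derivative test at each critical point:
  f''(-0.6458) = -0.4532 < 0 → local maximum
  f''(4.6458) = 0.0088 > 0 → local minimum

Critical points: x = 2 - sqrt(7) ≈ -0.6458 (local maximum); x = 2 + sqrt(7) ≈ 4.6458 (local minimum)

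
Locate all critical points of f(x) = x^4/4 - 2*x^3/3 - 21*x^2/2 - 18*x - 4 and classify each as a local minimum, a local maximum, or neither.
f'(x) = x^3 - 2*x^2 - 21*x - 18

Solve f'(x) = 0:
  Factor: x^3 - 2*x^2 - 21*x - 18 = (x - 6)*(x + 1)*(x + 3) = 0.
  ⇒ x = -3, -1, 6

f''(x) = 3*x^2 - 4*x - 21
Second-derivative test at each critical point:
  f''(-3) = 18 > 0 → local minimum
  f''(-1) = -14 < 0 → local maximum
  f''(6) = 63 > 0 → local minimum

Critical points: x = -3 (local minimum); x = -1 (local maximum); x = 6 (local minimum)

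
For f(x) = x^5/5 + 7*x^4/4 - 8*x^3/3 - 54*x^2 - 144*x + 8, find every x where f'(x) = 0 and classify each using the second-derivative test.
f'(x) = x^4 + 7*x^3 - 8*x^2 - 108*x - 144

Solve f'(x) = 0:
  Factor: x^4 + 7*x^3 - 8*x^2 - 108*x - 144 = (x - 4)*(x + 2)*(x + 3)*(x + 6) = 0.
  ⇒ x = -6, -3, -2, 4

f''(x) = 4*x^3 + 21*x^2 - 16*x - 108
Second-derivative test at each critical point:
  f''(-6) = -120 < 0 → local maximum
  f''(-3) = 21 > 0 → local minimum
  f''(-2) = -24 < 0 → local maximum
  f''(4) = 420 > 0 → local minimum

Critical points: x = -6 (local maximum); x = -3 (local minimum); x = -2 (local maximum); x = 4 (local minimum)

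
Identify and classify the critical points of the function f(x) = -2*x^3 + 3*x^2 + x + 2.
f'(x) = -6*x^2 + 6*x + 1

Solve f'(x) = 0:
  6*x^2 - 6*x - 1 = 0 has no rational roots; quadratic formula: x = (6 ± √60)/12.
  ⇒ x = 1/2 - sqrt(15)/6 ≈ -0.1455, 1/2 + sqrt(15)/6 ≈ 1.1455

f''(x) = 6 - 12*x
Second-derivative test at each critical point:
  f''(-0.1455) = 7.7460 > 0 → local minimum
  f''(1.1455) = -7.7460 < 0 → local maximum

Critical points: x = 1/2 - sqrt(15)/6 ≈ -0.1455 (local minimum); x = 1/2 + sqrt(15)/6 ≈ 1.1455 (local maximum)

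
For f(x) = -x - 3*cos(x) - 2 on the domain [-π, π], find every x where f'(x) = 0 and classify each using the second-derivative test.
f'(x) = 3*sin(x) - 1

Solve f'(x) = 0 on [-π, π]:
  f'(x) = 0 ⇔ sin(x) = 1/3, i.e. x = arcsin(1/3) + 2nπ or x = π − arcsin(1/3) + 2nπ; keep the solutions lying in [-π, π].
  ⇒ x = asin(1/3) ≈ 0.3398, pi - asin(1/3) ≈ 2.8018

f''(x) = 3*cos(x)
Second-derivative test at each critical point:
  f''(0.3398) = 2.8284 > 0 → local minimum
  f''(2.8018) = -2.8284 < 0 → local maximum

Critical points: x = asin(1/3) ≈ 0.3398 (local minimum); x = pi - asin(1/3) ≈ 2.8018 (local maximum)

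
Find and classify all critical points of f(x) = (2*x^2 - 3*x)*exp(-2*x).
f'(x) = (-4*x^2 + 10*x - 3)*exp(-2*x)

Solve f'(x) = 0:
  f'(x) = (-4*x^2 + 10*x - 3)·exp(-2*x) and exp(-2*x) > 0 for every x, so f'(x) = 0 ⇔ -4*x^2 + 10*x - 3 = 0.
  4*x^2 - 10*x + 3 = 0 has no rational roots; quadratic formula: x = (10 ± √52)/8.
  ⇒ x = 5/4 - sqrt(13)/4 ≈ 0.3486, sqrt(13)/4 + 5/4 ≈ 2.1514

f''(x) = 4*(2*x^2 - 7*x + 4)*exp(-2*x)
Second-derivative test at each critical point:
  f''(0.3486) = 3.5909 > 0 → local minimum
  f''(2.1514) = -0.0976 < 0 → local maximum

Critical points: x = 5/4 - sqrt(13)/4 ≈ 0.3486 (local minimum); x = sqrt(13)/4 + 5/4 ≈ 2.1514 (local maximum)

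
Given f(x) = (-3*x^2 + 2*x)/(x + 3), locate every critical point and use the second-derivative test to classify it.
f'(x) = 3*(-x^2 - 6*x + 2)/(x^2 + 6*x + 9)

Solve f'(x) = 0:
  f'(x) = -3*(x^2 + 6*x - 2)/(x + 3)^2; the denominator is positive wherever f is defined, so f'(x) = 0 ⇔ -3*x^2 - 18*x + 6 = 0.
  Factor: -3*x^2 - 18*x + 6 = -3*(x^2 + 6*x - 2); x^2 + 6*x - 2 = 0 has no rational roots; quadratic formula: x = (-6 ± √44)/2.
  ⇒ x = -sqrt(11) - 3 ≈ -6.3166, -3 + sqrt(11) ≈ 0.3166

f''(x) = -66/(x^3 + 9*x^2 + 27*x + 27)
Second-derivative test at each critical point:
  f''(-6.3166) = 1.8091 > 0 → local minimum
  f''(0.3166) = -1.8091 < 0 → local maximum

Critical points: x = -sqrt(11) - 3 ≈ -6.3166 (local minimum); x = -3 + sqrt(11) ≈ 0.3166 (local maximum)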